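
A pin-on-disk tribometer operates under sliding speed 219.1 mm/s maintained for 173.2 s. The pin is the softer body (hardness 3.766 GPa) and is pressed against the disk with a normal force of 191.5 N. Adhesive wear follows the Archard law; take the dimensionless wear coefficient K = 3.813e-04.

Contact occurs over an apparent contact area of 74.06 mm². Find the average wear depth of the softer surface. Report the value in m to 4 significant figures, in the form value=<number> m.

value=9.935e-06 m

Displayed values are rounded. Every step holds exact precision. Rounded once at the end, at 4 significant figures.
Convert: Sliding speed v = 219.1 mm/s = 0.2191 m/s. Sliding distance L = v·t = 0.2191 m/s × 173.2 s = 37.95 m.
Convert: Hardness H = 3.766 GPa = 3.766e+09 Pa.
Convert: Contact area A = 74.06 mm² = 7.406e-05 m².
In SI base units: W = 191.5 N, H = 3.766e+09 Pa, K = 3.813e-04.
By Archard's law, V = K·W·L/H = 3.813e-04 · 191.5 · 37.95 / 3.766e+09 = 7.358e-10 m³.
Average depth h = V/A = 7.358e-10 / 7.406e-05 = 9.935e-06 m.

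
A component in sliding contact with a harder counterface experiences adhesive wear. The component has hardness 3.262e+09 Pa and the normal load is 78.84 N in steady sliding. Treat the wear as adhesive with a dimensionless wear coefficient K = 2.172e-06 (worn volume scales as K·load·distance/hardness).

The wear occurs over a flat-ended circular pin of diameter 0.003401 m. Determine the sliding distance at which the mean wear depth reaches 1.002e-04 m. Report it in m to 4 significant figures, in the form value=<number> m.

All working math carries full float precision, and intermediates are printed rounded. Rounded just once to four significant figures.
Contact area A = π·d²/4 = π·(0.003401 m)²/4 = 9.085e-06 m².
In SI base units, W = 78.84 N, H = 3.262e+09 Pa, K = 2.172e-06.
Volume at the limit: V_lim = h_lim·A = 1.002e-04 · 9.085e-06 = 9.103e-10 m³.
Inverting, life L = V_lim·H/(K·W) = 9.103e-10 · 3.262e+09 / (2.172e-06 · 78.84) = 1.734e+04 m.

value=1.734e+04 m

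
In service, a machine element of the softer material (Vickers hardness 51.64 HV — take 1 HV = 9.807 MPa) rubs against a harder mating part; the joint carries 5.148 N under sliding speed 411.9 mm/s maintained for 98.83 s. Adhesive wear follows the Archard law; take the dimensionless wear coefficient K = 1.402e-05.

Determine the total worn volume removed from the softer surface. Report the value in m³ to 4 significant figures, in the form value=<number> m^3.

Intermediate values are displayed rounded; every step carries full precision; a single final rounding to 4 significant digits.
Convert: Sliding speed v = 411.9 mm/s = 0.4119 m/s. Total distance L = v·t = 0.4119 m/s × 98.83 s = 40.71 m.
Convert: Hardness H = 51.64 HV × 9.807 MPa/HV = 506.4 MPa = 5.064e+08 Pa.
SI base units throughout: W = 5.148 N, H = 5.064e+08 Pa, K = 1.402e-05.
Volume removed: V = K·W·L/H = 1.402e-05 · 5.148 · 40.71 / 5.064e+08 = 5.802e-12 m³.

value=5.802e-12 m^3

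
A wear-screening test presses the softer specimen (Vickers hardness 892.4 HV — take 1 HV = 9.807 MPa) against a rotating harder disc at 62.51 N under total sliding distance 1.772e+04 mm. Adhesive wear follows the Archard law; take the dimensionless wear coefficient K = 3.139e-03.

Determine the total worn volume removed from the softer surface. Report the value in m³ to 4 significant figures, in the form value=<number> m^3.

Intermediate values are displayed rounded; the computation keeps full precision — rounded just once: 4 significant digits.
Distance covered L = 1.772e+04 mm = 17.72 m.
Hardness H = 892.4 HV × 9.807 MPa/HV = 8752 MPa = 8.752e+09 Pa.
Working in SI base units: W = 62.51 N, H = 8.752e+09 Pa, K = 3.139e-03.
Archard volume V = K·W·L/H = 3.139e-03 · 62.51 · 17.72 / 8.752e+09 = 3.973e-10 m³.

value=3.973e-10 m^3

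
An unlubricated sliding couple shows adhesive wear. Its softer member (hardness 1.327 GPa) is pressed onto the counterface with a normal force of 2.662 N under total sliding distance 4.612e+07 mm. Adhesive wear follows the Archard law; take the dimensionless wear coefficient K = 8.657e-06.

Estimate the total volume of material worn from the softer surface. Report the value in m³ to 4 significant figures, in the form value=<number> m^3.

value=8.009e-10 m^3

All working math maintains full precision; intermediates are shown rounded, and one final rounding: four significant digits.
Convert: Path length L = 4.612e+07 mm = 4.612e+04 m.
Convert: Hardness H = 1.327 GPa = 1.327e+09 Pa.
Expressed in SI base units: W = 2.662 N, H = 1.327e+09 Pa, K = 8.657e-06.
Apply Archard: V = K·W·L/H = 8.657e-06 · 2.662 · 4.612e+04 / 1.327e+09 = 8.009e-10 m³.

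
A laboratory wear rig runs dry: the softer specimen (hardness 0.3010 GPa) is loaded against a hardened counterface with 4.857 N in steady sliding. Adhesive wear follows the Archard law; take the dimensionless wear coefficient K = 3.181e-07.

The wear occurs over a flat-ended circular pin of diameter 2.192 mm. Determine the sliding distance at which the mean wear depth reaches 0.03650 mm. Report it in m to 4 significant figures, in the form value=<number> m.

Every step runs at exact precision; the intermediates are printed rounded. Rounded just once, at 4 significant figures.
Convert: Hardness H = 0.3010 GPa = 3.010e+08 Pa.
Convert: Pin diameter d = 2.192 mm = 0.002192 m. Contact area A = π·d²/4 = π·(0.002192 m)²/4 = 3.774e-06 m².
Convert: Depth limit h_lim = 0.03650 mm = 3.650e-05 m.
Working in SI base units: W = 4.857 N, H = 3.010e+08 Pa, K = 3.181e-07.
Allowed volume V_lim = h_lim·A = 3.650e-05 · 3.774e-06 = 1.377e-10 m³.
Inverting, life L = V_lim·H/(K·W) = 1.377e-10 · 3.010e+08 / (3.181e-07 · 4.857) = 2.683e+04 m.

value=2.683e+04 m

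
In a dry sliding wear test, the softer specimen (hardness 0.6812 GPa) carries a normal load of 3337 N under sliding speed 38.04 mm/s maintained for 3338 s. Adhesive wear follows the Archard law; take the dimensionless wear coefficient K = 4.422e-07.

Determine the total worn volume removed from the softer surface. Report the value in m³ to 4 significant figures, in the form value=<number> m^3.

Shown intermediates are rounded; the algebra keeps exact precision, and a single final rounding: four significant digits.
Convert: Sliding speed v = 38.04 mm/s = 0.03804 m/s. Distance covered L = v·t = 0.03804 m/s × 3338 s = 127.0 m.
Convert: Hardness H = 0.6812 GPa = 6.812e+08 Pa.
SI base units throughout: W = 3337 N, H = 6.812e+08 Pa, K = 4.422e-07.
Wear volume V = K·W·L/H = 4.422e-07 · 3337 · 127.0 / 6.812e+08 = 2.751e-10 m³.

value=2.751e-10 m^3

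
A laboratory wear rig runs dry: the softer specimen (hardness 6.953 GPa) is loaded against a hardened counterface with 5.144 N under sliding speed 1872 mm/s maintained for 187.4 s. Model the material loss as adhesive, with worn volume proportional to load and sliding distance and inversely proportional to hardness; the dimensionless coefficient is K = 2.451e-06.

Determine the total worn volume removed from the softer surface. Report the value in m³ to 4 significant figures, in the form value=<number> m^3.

The computation runs at full precision. The intermediates appear rounded; one last rounding to four significant figures.
Convert: Sliding speed v = 1872 mm/s = 1.872 m/s. Sliding distance L = v·t = 1.872 m/s × 187.4 s = 350.8 m.
Convert: Hardness H = 6.953 GPa = 6.953e+09 Pa.
Working in SI base units: W = 5.144 N, H = 6.953e+09 Pa, K = 2.451e-06.
By Archard's law, V = K·W·L/H = 2.451e-06 · 5.144 · 350.8 / 6.953e+09 = 6.361e-13 m³.

value=6.361e-13 m^3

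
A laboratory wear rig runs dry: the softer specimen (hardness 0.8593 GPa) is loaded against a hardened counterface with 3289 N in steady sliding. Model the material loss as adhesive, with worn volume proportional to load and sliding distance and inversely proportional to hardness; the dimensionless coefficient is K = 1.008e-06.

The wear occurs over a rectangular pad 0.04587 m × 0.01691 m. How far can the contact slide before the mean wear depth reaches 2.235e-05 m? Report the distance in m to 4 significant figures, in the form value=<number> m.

All working math keeps exact precision. The intermediates appear rounded; rounded just once, at 4 significant figures.
Convert: Hardness H = 0.8593 GPa = 8.593e+08 Pa.
Convert: Contact area A = 0.04587 m × 0.01691 m = 7.757e-04 m².
Expressed in SI base units: W = 3289 N, H = 8.593e+08 Pa, K = 1.008e-06.
Wearable volume V_lim = h_lim·A = 2.235e-05 · 7.757e-04 = 1.734e-08 m³.
Inverting, life L = V_lim·H/(K·W) = 1.734e-08 · 8.593e+08 / (1.008e-06 · 3289) = 4493 m.

value=4493 m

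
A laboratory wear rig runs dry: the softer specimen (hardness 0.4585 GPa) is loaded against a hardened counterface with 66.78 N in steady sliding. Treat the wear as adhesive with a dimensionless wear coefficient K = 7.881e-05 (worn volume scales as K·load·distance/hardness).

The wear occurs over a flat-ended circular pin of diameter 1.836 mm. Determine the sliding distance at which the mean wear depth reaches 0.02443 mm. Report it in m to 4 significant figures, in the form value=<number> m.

Quoted intermediates are rounded; all arithmetic runs at full float precision — rounded once at the end: four significant figures.
Hardness H = 0.4585 GPa = 4.585e+08 Pa.
Pin diameter d = 1.836 mm = 0.001836 m. Contact area A = π·d²/4 = π·(0.001836 m)²/4 = 2.647e-06 m².
Depth limit h_lim = 0.02443 mm = 2.443e-05 m.
As SI base values: W = 66.78 N, H = 4.585e+08 Pa, K = 7.881e-05.
At the depth limit, V_lim = h_lim·A = 2.443e-05 · 2.647e-06 = 6.468e-11 m³.
Life L = V_lim·H/(K·W) = 6.468e-11 · 4.585e+08 / (7.881e-05 · 66.78) = 5.635 m.

value=5.635 m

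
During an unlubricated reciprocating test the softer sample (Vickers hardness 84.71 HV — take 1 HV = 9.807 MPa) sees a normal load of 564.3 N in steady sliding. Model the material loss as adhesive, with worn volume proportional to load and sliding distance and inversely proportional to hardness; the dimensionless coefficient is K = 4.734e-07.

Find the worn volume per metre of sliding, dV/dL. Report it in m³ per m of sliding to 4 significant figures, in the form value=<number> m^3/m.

value=3.216e-13 m^3/m

Shown intermediates are rounded — all working math maintains full precision; rounded just once to 4 significant figures.
Hardness H = 84.71 HV × 9.807 MPa/HV = 830.8 MPa = 8.308e+08 Pa.
SI base units throughout: W = 564.3 N, H = 8.308e+08 Pa, K = 4.734e-07.
Rate of wear dV/dL = K·W/H (independent of L): 4.734e-07 · 564.3 / 8.308e+08 = 3.216e-13 m³/m.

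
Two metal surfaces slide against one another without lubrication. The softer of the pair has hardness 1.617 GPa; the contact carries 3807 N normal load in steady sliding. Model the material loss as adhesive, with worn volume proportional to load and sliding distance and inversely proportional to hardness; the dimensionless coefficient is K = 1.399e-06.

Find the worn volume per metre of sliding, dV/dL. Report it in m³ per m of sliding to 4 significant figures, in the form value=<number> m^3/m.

value=3.294e-12 m^3/m

Each operation holds full float precision — intermediate values are displayed rounded. Rounded just once, at four significant digits.
Hardness H = 1.617 GPa = 1.617e+09 Pa.
SI base units throughout: W = 3807 N, H = 1.617e+09 Pa, K = 1.399e-06.
The wear rate dV/dL = K·W/H (no L dependence): 1.399e-06 · 3807 / 1.617e+09 = 3.294e-12 m³/m.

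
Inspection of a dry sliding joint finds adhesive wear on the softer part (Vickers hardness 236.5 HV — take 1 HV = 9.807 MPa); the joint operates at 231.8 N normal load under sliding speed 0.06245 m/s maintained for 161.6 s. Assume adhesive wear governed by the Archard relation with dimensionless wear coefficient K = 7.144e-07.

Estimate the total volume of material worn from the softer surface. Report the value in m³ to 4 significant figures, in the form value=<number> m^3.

The algebra runs at exact precision. Intermediates appear rounded. Rounded once at the end: 4 significant digits.
Distance L = v·t = 0.06245 m/s × 161.6 s = 10.09 m.
Hardness H = 236.5 HV × 9.807 MPa/HV = 2319 MPa = 2.319e+09 Pa.
SI base units throughout: W = 231.8 N, H = 2.319e+09 Pa, K = 7.144e-07.
Volume removed: V = K·W·L/H = 7.144e-07 · 231.8 · 10.09 / 2.319e+09 = 7.205e-13 m³.

value=7.205e-13 m^3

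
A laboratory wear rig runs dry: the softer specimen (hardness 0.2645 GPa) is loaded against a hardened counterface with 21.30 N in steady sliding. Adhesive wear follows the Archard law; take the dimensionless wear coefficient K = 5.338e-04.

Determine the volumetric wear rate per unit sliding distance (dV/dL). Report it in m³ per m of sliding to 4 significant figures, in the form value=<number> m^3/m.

value=4.299e-11 m^3/m

Every step keeps full precision. Printed values are rounded; rounded just once: 4 significant figures.
Hardness H = 0.2645 GPa = 2.645e+08 Pa.
SI base units throughout: W = 21.30 N, H = 2.645e+08 Pa, K = 5.338e-04.
Sliding wear rate dV/dL = K·W/H (no L dependence): 5.338e-04 · 21.30 / 2.645e+08 = 4.299e-11 m³/m.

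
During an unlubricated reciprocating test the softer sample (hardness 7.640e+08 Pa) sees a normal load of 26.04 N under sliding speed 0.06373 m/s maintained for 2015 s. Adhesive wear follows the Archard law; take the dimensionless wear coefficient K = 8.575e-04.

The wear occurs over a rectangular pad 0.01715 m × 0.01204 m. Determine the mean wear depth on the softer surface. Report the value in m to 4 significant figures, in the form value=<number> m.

value=1.818e-05 m

The intermediates are printed rounded — the algebra runs at full precision, and rounded once at the end, at 4 significant figures.
Convert: Distance covered L = v·t = 0.06373 m/s × 2015 s = 128.4 m.
Convert: Contact area A = 0.01715 m × 0.01204 m = 2.065e-04 m².
As SI base values: W = 26.04 N, H = 7.640e+08 Pa, K = 8.575e-04.
Archard relation: V = K·W·L/H = 8.575e-04 · 26.04 · 128.4 / 7.640e+08 = 3.753e-09 m³.
Mean wear depth h = V/A = 3.753e-09 / 2.065e-04 = 1.818e-05 m.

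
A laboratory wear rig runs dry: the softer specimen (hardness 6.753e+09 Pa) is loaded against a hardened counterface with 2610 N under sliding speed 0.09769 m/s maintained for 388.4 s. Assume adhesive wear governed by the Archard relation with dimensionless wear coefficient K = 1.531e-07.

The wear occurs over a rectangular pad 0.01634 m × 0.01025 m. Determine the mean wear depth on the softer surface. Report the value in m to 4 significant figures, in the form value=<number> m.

value=1.341e-08 m

The intermediates are printed rounded. The algebra carries exact precision — rounded once at the end to 4 significant digits.
Total distance L = v·t = 0.09769 m/s × 388.4 s = 37.94 m.
Contact area A = 0.01634 m × 0.01025 m = 1.675e-04 m².
SI base units throughout: W = 2610 N, H = 6.753e+09 Pa, K = 1.531e-07.
Wear volume V = K·W·L/H = 1.531e-07 · 2610 · 37.94 / 6.753e+09 = 2.245e-12 m³.
Depth of wear h = V/A = 2.245e-12 / 1.675e-04 = 1.341e-08 m.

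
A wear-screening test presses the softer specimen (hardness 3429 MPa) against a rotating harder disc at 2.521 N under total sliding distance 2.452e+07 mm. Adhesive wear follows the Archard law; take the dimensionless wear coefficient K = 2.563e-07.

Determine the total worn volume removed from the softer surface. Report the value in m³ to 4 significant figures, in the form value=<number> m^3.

Every step runs at full float precision. Printed values are rounded — one final rounding, at four significant digits.
Convert: Distance L = 2.452e+07 mm = 2.452e+04 m.
Convert: Hardness H = 3429 MPa = 3.429e+09 Pa.
Restated in SI base units: W = 2.521 N, H = 3.429e+09 Pa, K = 2.563e-07.
Volume removed: V = K·W·L/H = 2.563e-07 · 2.521 · 2.452e+04 / 3.429e+09 = 4.620e-12 m³.

value=4.620e-12 m^3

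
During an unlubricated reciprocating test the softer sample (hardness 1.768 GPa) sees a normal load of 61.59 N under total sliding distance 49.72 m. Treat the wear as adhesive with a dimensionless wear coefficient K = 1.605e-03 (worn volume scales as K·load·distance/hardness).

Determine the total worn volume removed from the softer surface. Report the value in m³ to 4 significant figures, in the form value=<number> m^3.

All working math carries exact precision, and intermediate values are displayed rounded. Rounded just once to four significant figures.
Hardness H = 1.768 GPa = 1.768e+09 Pa.
Working in SI base units: W = 61.59 N, H = 1.768e+09 Pa, K = 1.605e-03.
Volume removed: V = K·W·L/H = 1.605e-03 · 61.59 · 49.72 / 1.768e+09 = 2.780e-09 m³.

value=2.780e-09 m^3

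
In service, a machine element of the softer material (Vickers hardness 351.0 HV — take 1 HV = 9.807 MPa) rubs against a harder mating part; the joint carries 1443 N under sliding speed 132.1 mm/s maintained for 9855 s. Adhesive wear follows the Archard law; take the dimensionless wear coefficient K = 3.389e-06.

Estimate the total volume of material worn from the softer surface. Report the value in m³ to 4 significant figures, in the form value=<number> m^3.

All arithmetic runs at exact precision. Intermediates are displayed rounded — a lone final rounding: 4 significant digits.
Sliding speed v = 132.1 mm/s = 0.1321 m/s. Distance covered L = v·t = 0.1321 m/s × 9855 s = 1302 m.
Hardness H = 351.0 HV × 9.807 MPa/HV = 3442 MPa = 3.442e+09 Pa.
Working in SI base units: W = 1443 N, H = 3.442e+09 Pa, K = 3.389e-06.
Worn volume V = K·W·L/H = 3.389e-06 · 1443 · 1302 / 3.442e+09 = 1.849e-09 m³.

value=1.849e-09 m^3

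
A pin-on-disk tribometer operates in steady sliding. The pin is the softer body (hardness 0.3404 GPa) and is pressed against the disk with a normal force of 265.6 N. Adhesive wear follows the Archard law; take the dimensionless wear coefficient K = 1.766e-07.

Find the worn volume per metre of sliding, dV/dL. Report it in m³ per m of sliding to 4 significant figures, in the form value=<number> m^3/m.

Intermediate values are printed rounded. The algebra maintains exact precision; one final rounding, at four significant digits.
Hardness H = 0.3404 GPa = 3.404e+08 Pa.
SI base units throughout: W = 265.6 N, H = 3.404e+08 Pa, K = 1.766e-07.
Sliding wear rate dV/dL = K·W/H (no L dependence): 1.766e-07 · 265.6 / 3.404e+08 = 1.378e-13 m³/m.

value=1.378e-13 m^3/m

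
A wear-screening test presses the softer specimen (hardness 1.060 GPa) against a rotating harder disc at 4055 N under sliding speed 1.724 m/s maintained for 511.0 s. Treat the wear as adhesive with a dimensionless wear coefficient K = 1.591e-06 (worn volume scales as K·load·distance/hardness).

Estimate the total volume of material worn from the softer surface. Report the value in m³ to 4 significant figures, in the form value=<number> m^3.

Intermediates are displayed rounded. The computation maintains full precision; a single final rounding, at four significant digits.
Distance covered L = v·t = 1.724 m/s × 511.0 s = 881.0 m.
Hardness H = 1.060 GPa = 1.060e+09 Pa.
Collected in SI base units: W = 4055 N, H = 1.060e+09 Pa, K = 1.591e-06.
Archard relation: V = K·W·L/H = 1.591e-06 · 4055 · 881.0 / 1.060e+09 = 5.362e-09 m³.

value=5.362e-09 m^3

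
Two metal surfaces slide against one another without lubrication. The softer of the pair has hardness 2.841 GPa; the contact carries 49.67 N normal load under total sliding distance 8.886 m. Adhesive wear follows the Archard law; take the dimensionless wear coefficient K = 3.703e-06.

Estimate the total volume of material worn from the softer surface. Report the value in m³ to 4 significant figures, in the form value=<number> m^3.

Each operation holds full float precision; the intermediates are displayed rounded; a single final rounding to 4 significant digits.
Convert: Hardness H = 2.841 GPa = 2.841e+09 Pa.
Collected in SI base units: W = 49.67 N, H = 2.841e+09 Pa, K = 3.703e-06.
The Archard volume V = K·W·L/H = 3.703e-06 · 49.67 · 8.886 / 2.841e+09 = 5.753e-13 m³.

value=5.753e-13 m^3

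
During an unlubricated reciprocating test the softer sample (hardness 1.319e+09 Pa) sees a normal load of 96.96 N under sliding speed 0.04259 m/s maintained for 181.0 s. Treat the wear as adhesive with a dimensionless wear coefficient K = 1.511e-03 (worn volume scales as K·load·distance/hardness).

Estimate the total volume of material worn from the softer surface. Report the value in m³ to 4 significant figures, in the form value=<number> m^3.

value=8.562e-10 m^3

Every step holds exact precision — intermediates are shown rounded, and rounded just once to 4 significant digits.
Convert: Sliding distance L = v·t = 0.04259 m/s × 181.0 s = 7.709 m.
In SI base units, W = 96.96 N, H = 1.319e+09 Pa, K = 1.511e-03.
Archard relation: V = K·W·L/H = 1.511e-03 · 96.96 · 7.709 / 1.319e+09 = 8.562e-10 m³.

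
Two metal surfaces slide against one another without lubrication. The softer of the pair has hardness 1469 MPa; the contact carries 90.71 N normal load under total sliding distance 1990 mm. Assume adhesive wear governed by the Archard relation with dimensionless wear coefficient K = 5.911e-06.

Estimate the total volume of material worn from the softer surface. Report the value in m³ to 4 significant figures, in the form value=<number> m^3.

Intermediate values are shown rounded; the computation carries exact precision; rounded just once: four significant figures.
Convert: Total distance L = 1990 mm = 1.990 m.
Convert: Hardness H = 1469 MPa = 1.469e+09 Pa.
Collected in SI base units: W = 90.71 N, H = 1.469e+09 Pa, K = 5.911e-06.
Archard relation: V = K·W·L/H = 5.911e-06 · 90.71 · 1.990 / 1.469e+09 = 7.264e-13 m³.

value=7.264e-13 m^3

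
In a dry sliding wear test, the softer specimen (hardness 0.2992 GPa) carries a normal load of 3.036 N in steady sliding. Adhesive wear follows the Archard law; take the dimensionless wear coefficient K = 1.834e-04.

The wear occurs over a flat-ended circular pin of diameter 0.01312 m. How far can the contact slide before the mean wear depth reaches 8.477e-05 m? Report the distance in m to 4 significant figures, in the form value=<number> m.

value=6158 m

All arithmetic runs at full precision. The intermediates appear rounded, and one last rounding to four significant digits.
Convert: Hardness H = 0.2992 GPa = 2.992e+08 Pa.
Convert: Contact area A = π·d²/4 = π·(0.01312 m)²/4 = 1.352e-04 m².
SI base units throughout: W = 3.036 N, H = 2.992e+08 Pa, K = 1.834e-04.
Allowed volume V_lim = h_lim·A = 8.477e-05 · 1.352e-04 = 1.146e-08 m³.
So the life L = V_lim·H/(K·W) = 1.146e-08 · 2.992e+08 / (1.834e-04 · 3.036) = 6158 m.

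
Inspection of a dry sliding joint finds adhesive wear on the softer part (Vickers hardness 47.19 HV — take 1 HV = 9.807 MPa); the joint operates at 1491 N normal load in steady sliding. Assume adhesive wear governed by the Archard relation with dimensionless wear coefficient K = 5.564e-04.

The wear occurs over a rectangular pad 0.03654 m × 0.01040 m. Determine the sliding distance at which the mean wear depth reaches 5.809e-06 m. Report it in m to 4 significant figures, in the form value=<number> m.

Printed values are rounded, and the algebra keeps full precision — one last rounding: 4 significant figures.
Hardness H = 47.19 HV × 9.807 MPa/HV = 462.8 MPa = 4.628e+08 Pa.
Contact area A = 0.03654 m × 0.01040 m = 3.800e-04 m².
As SI base values: W = 1491 N, H = 4.628e+08 Pa, K = 5.564e-04.
Wearable volume V_lim = h_lim·A = 5.809e-06 · 3.800e-04 = 2.208e-09 m³.
Thus life L = V_lim·H/(K·W) = 2.208e-09 · 4.628e+08 / (5.564e-04 · 1491) = 1.231 m.

value=1.231 m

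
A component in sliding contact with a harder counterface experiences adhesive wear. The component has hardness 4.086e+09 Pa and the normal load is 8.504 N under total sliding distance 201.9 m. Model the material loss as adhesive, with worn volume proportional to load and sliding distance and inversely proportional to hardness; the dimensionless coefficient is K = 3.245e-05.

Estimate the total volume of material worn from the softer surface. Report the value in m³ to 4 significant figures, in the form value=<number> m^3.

Every step runs at exact precision, and the intermediates are shown rounded — one last rounding to 4 significant figures.
Restated in SI base units: W = 8.504 N, H = 4.086e+09 Pa, K = 3.245e-05.
Volume removed: V = K·W·L/H = 3.245e-05 · 8.504 · 201.9 / 4.086e+09 = 1.364e-11 m³.

value=1.364e-11 m^3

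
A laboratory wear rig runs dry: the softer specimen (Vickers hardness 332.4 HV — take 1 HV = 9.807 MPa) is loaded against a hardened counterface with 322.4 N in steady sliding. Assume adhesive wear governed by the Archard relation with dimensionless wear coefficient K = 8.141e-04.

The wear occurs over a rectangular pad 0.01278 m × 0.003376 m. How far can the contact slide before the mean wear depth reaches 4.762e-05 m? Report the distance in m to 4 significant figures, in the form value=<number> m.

value=25.52 m

Intermediate values are printed rounded; the computation runs at full float precision; one last rounding to four significant digits.
Hardness H = 332.4 HV × 9.807 MPa/HV = 3260 MPa = 3.260e+09 Pa.
Contact area A = 0.01278 m × 0.003376 m = 4.315e-05 m².
Working in SI base units: W = 322.4 N, H = 3.260e+09 Pa, K = 8.141e-04.
Limit volume V_lim = h_lim·A = 4.762e-05 · 4.315e-05 = 2.055e-09 m³.
So the life L = V_lim·H/(K·W) = 2.055e-09 · 3.260e+09 / (8.141e-04 · 322.4) = 25.52 m.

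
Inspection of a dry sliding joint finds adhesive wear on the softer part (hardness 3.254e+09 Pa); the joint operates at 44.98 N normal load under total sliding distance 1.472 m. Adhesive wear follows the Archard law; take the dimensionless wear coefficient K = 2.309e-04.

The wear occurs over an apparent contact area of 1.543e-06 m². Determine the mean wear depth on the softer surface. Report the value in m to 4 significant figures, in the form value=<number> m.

value=3.045e-06 m

Intermediate values appear rounded, and all working math runs at full precision; rounded just once to 4 significant figures.
SI base units throughout: W = 44.98 N, H = 3.254e+09 Pa, K = 2.309e-04.
Archard relation: V = K·W·L/H = 2.309e-04 · 44.98 · 1.472 / 3.254e+09 = 4.698e-12 m³.
Average depth h = V/A = 4.698e-12 / 1.543e-06 = 3.045e-06 m.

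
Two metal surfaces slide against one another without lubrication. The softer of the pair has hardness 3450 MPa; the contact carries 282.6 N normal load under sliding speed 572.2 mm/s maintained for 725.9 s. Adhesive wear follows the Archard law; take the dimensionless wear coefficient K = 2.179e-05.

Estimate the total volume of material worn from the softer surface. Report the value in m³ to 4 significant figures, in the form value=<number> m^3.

value=7.414e-10 m^3

Intermediates appear rounded. Every step keeps full precision; one last rounding to four significant figures.
Sliding speed v = 572.2 mm/s = 0.5722 m/s. Sliding distance L = v·t = 0.5722 m/s × 725.9 s = 415.4 m.
Hardness H = 3450 MPa = 3.450e+09 Pa.
Restated in SI base units: W = 282.6 N, H = 3.450e+09 Pa, K = 2.179e-05.
Wear volume V = K·W·L/H = 2.179e-05 · 282.6 · 415.4 / 3.450e+09 = 7.414e-10 m³.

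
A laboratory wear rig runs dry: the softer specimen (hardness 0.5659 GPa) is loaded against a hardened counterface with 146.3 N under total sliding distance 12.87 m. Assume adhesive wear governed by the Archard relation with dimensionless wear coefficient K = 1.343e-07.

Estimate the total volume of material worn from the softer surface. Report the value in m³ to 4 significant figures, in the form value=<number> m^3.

Intermediates appear rounded — each operation runs at full precision — one last rounding, at 4 significant figures.
Convert: Hardness H = 0.5659 GPa = 5.659e+08 Pa.
In SI base units, W = 146.3 N, H = 5.659e+08 Pa, K = 1.343e-07.
Archard volume V = K·W·L/H = 1.343e-07 · 146.3 · 12.87 / 5.659e+08 = 4.468e-13 m³.

value=4.468e-13 m^3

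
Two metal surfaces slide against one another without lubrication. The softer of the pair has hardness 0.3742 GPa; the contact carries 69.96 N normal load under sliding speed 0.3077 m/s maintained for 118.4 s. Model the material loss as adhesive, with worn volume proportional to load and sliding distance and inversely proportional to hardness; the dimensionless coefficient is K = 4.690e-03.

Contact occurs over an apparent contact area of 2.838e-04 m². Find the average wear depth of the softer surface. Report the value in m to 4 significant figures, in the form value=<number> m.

value=1.126e-04 m

All arithmetic runs at full float precision — intermediate values appear rounded, and rounded once at the end to four significant figures.
Convert: Distance L = v·t = 0.3077 m/s × 118.4 s = 36.43 m.
Convert: Hardness H = 0.3742 GPa = 3.742e+08 Pa.
In SI base units, W = 69.96 N, H = 3.742e+08 Pa, K = 4.690e-03.
Worn volume V = K·W·L/H = 4.690e-03 · 69.96 · 36.43 / 3.742e+08 = 3.194e-08 m³.
Wear depth h = V/A = 3.194e-08 / 2.838e-04 = 1.126e-04 m.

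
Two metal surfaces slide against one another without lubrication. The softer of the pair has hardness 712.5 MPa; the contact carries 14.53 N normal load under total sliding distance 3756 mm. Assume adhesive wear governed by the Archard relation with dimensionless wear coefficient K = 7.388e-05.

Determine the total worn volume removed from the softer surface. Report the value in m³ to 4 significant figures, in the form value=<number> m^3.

The algebra holds full precision — the intermediates appear rounded. Rounded once at the end to four significant digits.
Convert: Path length L = 3756 mm = 3.756 m.
Convert: Hardness H = 712.5 MPa = 7.125e+08 Pa.
Expressed in SI base units: W = 14.53 N, H = 7.125e+08 Pa, K = 7.388e-05.
By Archard's law, V = K·W·L/H = 7.388e-05 · 14.53 · 3.756 / 7.125e+08 = 5.659e-12 m³.

value=5.659e-12 m^3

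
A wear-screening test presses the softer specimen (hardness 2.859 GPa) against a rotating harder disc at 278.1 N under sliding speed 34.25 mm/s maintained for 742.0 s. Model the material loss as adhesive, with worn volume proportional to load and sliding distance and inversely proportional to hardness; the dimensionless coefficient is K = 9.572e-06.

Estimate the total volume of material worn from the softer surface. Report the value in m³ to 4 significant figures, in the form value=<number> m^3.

The algebra carries exact precision. Printed values are rounded, and rounded once at the end, at 4 significant digits.
Convert: Sliding speed v = 34.25 mm/s = 0.03425 m/s. Path length L = v·t = 0.03425 m/s × 742.0 s = 25.41 m.
Convert: Hardness H = 2.859 GPa = 2.859e+09 Pa.
Expressed in SI base units: W = 278.1 N, H = 2.859e+09 Pa, K = 9.572e-06.
Volume removed: V = K·W·L/H = 9.572e-06 · 278.1 · 25.41 / 2.859e+09 = 2.366e-11 m³.

value=2.366e-11 m^3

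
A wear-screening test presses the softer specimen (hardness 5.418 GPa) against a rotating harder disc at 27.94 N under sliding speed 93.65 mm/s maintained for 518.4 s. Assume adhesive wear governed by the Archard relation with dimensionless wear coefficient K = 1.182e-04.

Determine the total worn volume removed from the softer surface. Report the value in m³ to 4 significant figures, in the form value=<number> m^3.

value=2.959e-11 m^3

Intermediates are printed rounded. Each operation carries full float precision — one last rounding: four significant digits.
Sliding speed v = 93.65 mm/s = 0.09365 m/s. Distance covered L = v·t = 0.09365 m/s × 518.4 s = 48.55 m.
Hardness H = 5.418 GPa = 5.418e+09 Pa.
Restated in SI base units: W = 27.94 N, H = 5.418e+09 Pa, K = 1.182e-04.
Archard volume V = K·W·L/H = 1.182e-04 · 27.94 · 48.55 / 5.418e+09 = 2.959e-11 m³.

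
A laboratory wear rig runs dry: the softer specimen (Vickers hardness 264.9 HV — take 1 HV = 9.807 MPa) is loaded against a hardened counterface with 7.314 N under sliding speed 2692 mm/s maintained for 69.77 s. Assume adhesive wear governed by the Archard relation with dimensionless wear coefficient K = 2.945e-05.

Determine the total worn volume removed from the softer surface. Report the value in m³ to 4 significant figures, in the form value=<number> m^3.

The intermediates appear rounded, and the algebra maintains full float precision, and a single final rounding: four significant figures.
Convert: Sliding speed v = 2692 mm/s = 2.692 m/s. Sliding distance L = v·t = 2.692 m/s × 69.77 s = 187.8 m.
Convert: Hardness H = 264.9 HV × 9.807 MPa/HV = 2598 MPa = 2.598e+09 Pa.
Collected in SI base units: W = 7.314 N, H = 2.598e+09 Pa, K = 2.945e-05.
Archard relation: V = K·W·L/H = 2.945e-05 · 7.314 · 187.8 / 2.598e+09 = 1.557e-11 m³.

value=1.557e-11 m^3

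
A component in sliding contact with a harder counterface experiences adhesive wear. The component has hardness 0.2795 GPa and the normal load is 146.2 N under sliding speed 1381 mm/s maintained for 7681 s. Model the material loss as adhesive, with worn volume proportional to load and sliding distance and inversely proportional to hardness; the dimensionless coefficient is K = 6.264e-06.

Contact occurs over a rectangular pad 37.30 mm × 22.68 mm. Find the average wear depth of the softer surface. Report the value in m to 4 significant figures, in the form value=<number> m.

value=4.108e-05 m

Intermediate values are printed rounded; the computation carries exact precision — rounded just once to 4 significant figures.
Sliding speed v = 1381 mm/s = 1.381 m/s. Distance L = v·t = 1.381 m/s × 7681 s = 1.061e+04 m.
Hardness H = 0.2795 GPa = 2.795e+08 Pa.
Pad sides 37.30 mm × 22.68 mm = 0.03730 m × 0.02268 m. Contact area A = 0.03730 m × 0.02268 m = 8.460e-04 m².
Collected in SI base units: W = 146.2 N, H = 2.795e+08 Pa, K = 6.264e-06.
Volume removed: V = K·W·L/H = 6.264e-06 · 146.2 · 1.061e+04 / 2.795e+08 = 3.476e-08 m³.
Mean depth h = V/A = 3.476e-08 / 8.460e-04 = 4.108e-05 m.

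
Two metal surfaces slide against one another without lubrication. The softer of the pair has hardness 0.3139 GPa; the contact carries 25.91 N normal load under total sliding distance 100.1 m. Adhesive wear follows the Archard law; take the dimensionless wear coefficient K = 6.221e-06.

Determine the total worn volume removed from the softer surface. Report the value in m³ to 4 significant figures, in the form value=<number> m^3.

Each operation maintains full float precision — the intermediates appear rounded, and one last rounding: four significant digits.
Convert: Hardness H = 0.3139 GPa = 3.139e+08 Pa.
Collected in SI base units: W = 25.91 N, H = 3.139e+08 Pa, K = 6.221e-06.
Worn volume V = K·W·L/H = 6.221e-06 · 25.91 · 100.1 / 3.139e+08 = 5.140e-11 m³.

value=5.140e-11 m^3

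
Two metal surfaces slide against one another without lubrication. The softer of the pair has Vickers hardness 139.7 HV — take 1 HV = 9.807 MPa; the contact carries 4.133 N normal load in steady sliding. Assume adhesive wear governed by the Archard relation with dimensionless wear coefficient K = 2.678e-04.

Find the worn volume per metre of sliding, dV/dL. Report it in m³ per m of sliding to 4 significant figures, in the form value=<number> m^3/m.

Every step carries full float precision. Intermediate values are shown rounded; rounded just once to 4 significant figures.
Convert: Hardness H = 139.7 HV × 9.807 MPa/HV = 1370 MPa = 1.370e+09 Pa.
Collected in SI base units: W = 4.133 N, H = 1.370e+09 Pa, K = 2.678e-04.
Rate of wear dV/dL = K·W/H — distance-free: 2.678e-04 · 4.133 / 1.370e+09 = 8.079e-13 m³/m.

value=8.079e-13 m^3/m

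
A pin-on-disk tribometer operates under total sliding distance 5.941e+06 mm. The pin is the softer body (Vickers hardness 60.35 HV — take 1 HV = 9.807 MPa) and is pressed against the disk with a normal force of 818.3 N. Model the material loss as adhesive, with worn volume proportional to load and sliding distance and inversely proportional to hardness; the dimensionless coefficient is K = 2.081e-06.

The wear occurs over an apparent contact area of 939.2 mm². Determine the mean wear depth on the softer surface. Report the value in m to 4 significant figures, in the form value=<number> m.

Intermediate values appear rounded — each operation runs at full float precision, and a lone final rounding: 4 significant figures.
Convert: Path length L = 5.941e+06 mm = 5941 m.
Convert: Hardness H = 60.35 HV × 9.807 MPa/HV = 591.9 MPa = 5.919e+08 Pa.
Convert: Contact area A = 939.2 mm² = 9.392e-04 m².
SI base units throughout: W = 818.3 N, H = 5.919e+08 Pa, K = 2.081e-06.
Apply Archard: V = K·W·L/H = 2.081e-06 · 818.3 · 5941 / 5.919e+08 = 1.709e-08 m³.
Average depth h = V/A = 1.709e-08 / 9.392e-04 = 1.820e-05 m.

value=1.820e-05 m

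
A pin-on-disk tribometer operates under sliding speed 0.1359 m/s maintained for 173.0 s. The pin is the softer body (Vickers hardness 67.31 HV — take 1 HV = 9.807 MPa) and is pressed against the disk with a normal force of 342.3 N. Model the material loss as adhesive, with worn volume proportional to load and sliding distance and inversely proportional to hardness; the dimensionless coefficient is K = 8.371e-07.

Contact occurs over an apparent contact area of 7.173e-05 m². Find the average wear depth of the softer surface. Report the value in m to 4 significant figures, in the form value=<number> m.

value=1.423e-07 m

Each operation runs at full precision, and the intermediates are displayed rounded, and one final rounding to four significant figures.
Convert: The distance L = v·t = 0.1359 m/s × 173.0 s = 23.51 m.
Convert: Hardness H = 67.31 HV × 9.807 MPa/HV = 660.1 MPa = 6.601e+08 Pa.
Collected in SI base units: W = 342.3 N, H = 6.601e+08 Pa, K = 8.371e-07.
Volume removed: V = K·W·L/H = 8.371e-07 · 342.3 · 23.51 / 6.601e+08 = 1.021e-11 m³.
Depth h = V/A = 1.021e-11 / 7.173e-05 = 1.423e-07 m.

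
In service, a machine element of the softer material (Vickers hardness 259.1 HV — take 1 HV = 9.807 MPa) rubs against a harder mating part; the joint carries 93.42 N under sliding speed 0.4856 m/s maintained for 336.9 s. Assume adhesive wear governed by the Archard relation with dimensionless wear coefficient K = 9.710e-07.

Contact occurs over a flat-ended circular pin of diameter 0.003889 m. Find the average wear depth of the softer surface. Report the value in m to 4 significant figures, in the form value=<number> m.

value=4.917e-07 m

Every step carries full precision; intermediate values appear rounded — a single final rounding: 4 significant digits.
Convert: Total distance L = v·t = 0.4856 m/s × 336.9 s = 163.6 m.
Convert: Hardness H = 259.1 HV × 9.807 MPa/HV = 2541 MPa = 2.541e+09 Pa.
Convert: Contact area A = π·d²/4 = π·(0.003889 m)²/4 = 1.188e-05 m².
SI base units throughout: W = 93.42 N, H = 2.541e+09 Pa, K = 9.710e-07.
The Archard volume V = K·W·L/H = 9.710e-07 · 93.42 · 163.6 / 2.541e+09 = 5.840e-12 m³.
Mean depth h = V/A = 5.840e-12 / 1.188e-05 = 4.917e-07 m.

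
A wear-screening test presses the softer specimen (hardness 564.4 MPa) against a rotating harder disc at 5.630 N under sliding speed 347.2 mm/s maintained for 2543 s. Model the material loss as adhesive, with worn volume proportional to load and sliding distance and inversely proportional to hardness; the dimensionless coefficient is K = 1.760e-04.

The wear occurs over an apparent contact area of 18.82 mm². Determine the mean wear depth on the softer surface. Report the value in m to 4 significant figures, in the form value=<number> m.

value=8.236e-05 m

Quoted intermediates are rounded — the algebra keeps full precision, and one final rounding: four significant figures.
Sliding speed v = 347.2 mm/s = 0.3472 m/s. The distance L = v·t = 0.3472 m/s × 2543 s = 882.9 m.
Hardness H = 564.4 MPa = 5.644e+08 Pa.
Contact area A = 18.82 mm² = 1.882e-05 m².
Collected in SI base units: W = 5.630 N, H = 5.644e+08 Pa, K = 1.760e-04.
Wear volume V = K·W·L/H = 1.760e-04 · 5.630 · 882.9 / 5.644e+08 = 1.550e-09 m³.
Average depth h = V/A = 1.550e-09 / 1.882e-05 = 8.236e-05 m.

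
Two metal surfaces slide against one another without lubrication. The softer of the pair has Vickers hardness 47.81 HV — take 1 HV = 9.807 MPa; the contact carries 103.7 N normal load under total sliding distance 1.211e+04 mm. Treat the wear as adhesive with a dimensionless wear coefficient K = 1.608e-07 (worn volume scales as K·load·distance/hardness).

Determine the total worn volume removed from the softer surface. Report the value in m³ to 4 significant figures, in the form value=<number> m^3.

Each operation carries full precision, and intermediates are printed rounded; a lone final rounding, at four significant figures.
The distance L = 1.211e+04 mm = 12.11 m.
Hardness H = 47.81 HV × 9.807 MPa/HV = 468.9 MPa = 4.689e+08 Pa.
Collected in SI base units: W = 103.7 N, H = 4.689e+08 Pa, K = 1.608e-07.
Worn volume V = K·W·L/H = 1.608e-07 · 103.7 · 12.11 / 4.689e+08 = 4.307e-13 m³.

value=4.307e-13 m^3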